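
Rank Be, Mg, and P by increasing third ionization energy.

P, Mg, Be

After 2 electrons have been removed, what remains? Be²⁺ is the bare [He] core; Mg²⁺ is the bare [Ne] core; P²⁺ still has 3 valence electrons.
Core electrons are held far more tightly than valence electrons, so Mg and Be top the IE_3 order.
Tabulated IE_3 (kJ/mol): Be 14849, Mg 7733, P 2914.
Hence IE_3: P < Mg < Be.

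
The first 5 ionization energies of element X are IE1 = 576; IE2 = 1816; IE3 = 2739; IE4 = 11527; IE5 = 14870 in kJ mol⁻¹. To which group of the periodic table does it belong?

Group 13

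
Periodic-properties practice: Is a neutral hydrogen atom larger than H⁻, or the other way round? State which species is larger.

Forming H⁻ adds 1 electron to H. More electron–electron repulsion in the same shell, with unchanged nuclear charge, lets the cloud expand.
An anion is larger than its parent atom: H⁻ > H.

H⁻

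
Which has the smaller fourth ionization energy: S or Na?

IE_4 is the cost of taking one more electron from the +3 cation: S³⁺ still has 3 valence electrons; Na³⁺ is already 2 electrons into the core.
Breaking into a closed-shell core is much more expensive than removing a leftover valence electron — Na has the largest IE_4 here.
Tabulated IE_4 (kJ/mol): S 4556, Na 9543.
So the fourth ionization energies run S < Na.

S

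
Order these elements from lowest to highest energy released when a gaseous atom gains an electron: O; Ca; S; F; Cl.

EA tends to increase across a period and decrease down a group, though the pattern is less regular than for IE or radius.
Neither a single period nor a single group — weigh both effects.
O > Ca: both effects reinforce here, so O is clearly the higher of the two.
S > O: this pair runs against the simple trend — see the exception note.
F > S: both effects reinforce here, so F is clearly the higher of the two.
Cl > F: this pair runs against the simple trend — see the exception note.
Note the exception: S has a higher electron affinity than O, contrary to the simple trend — the compact 2p subshell of O repels the added electron more than S's larger 3p does.
Note the exception: Cl has a higher electron affinity than F, contrary to the simple trend — F's small 2p subshell makes the incoming electron feel strong e⁻–e⁻ repulsion, so Cl actually releases more energy on gaining an electron.
Approximate values (kJ/mol): O 141, F 328, S 200, Cl 349, Ca 2.
So from lowest to highest: Ca < O < S < F < Cl.

Ca < O < S < F < Cl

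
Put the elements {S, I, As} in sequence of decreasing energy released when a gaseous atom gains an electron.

Atoms with high Z_eff and room in the valence shell (especially the halogens) have the most exothermic electron affinities.
These span different periods and groups, so the two trends combine.
S > As: both effects reinforce here, so S is clearly the higher of the two.
I > S: the two effects oppose for this pair; the across-period effect wins (295 vs 200 kJ/mol).
Approximate values (kJ/mol): S 200, As 78, I 295.
So from highest to lowest: I > S > As.

I, S, As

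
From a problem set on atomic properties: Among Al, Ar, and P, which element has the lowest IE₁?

Al

Al is in period 3, group 13; P is in period 3, group 15; Ar is in period 3, group 18.
Across a period the outer electron is held more tightly (higher IE₁); down a group it sits in a higher shell, more shielded, and comes off more easily.
All lie in period 3, so first ionization energy increases left to right.
The lowest IE₁ among these belongs to Al.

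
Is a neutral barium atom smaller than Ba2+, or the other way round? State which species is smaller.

Ba2+

Forming Ba2+ removes 2 electrons from Ba. Fewer electrons for the same nuclear charge means less shielding and a higher Z_eff on the remaining electrons, and for main-group metals the entire outer shell is lost.
A cation is smaller than its parent atom: Ba2+ < Ba.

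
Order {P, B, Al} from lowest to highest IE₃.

After 2 electrons have been removed, what remains? P²⁺ still has 3 valence electrons; B²⁺ still has 1 valence electron; Al²⁺ still has 1 valence electron.
All are still removing valence electrons, so compare the +2 ions as you would atoms: IE_3 generally rises across a period (higher Z_eff) and falls down a group (larger shell), subject to the usual subshell exceptions.
Valence configurations: P²⁺ [Ne]3s²3p¹, B²⁺ [He]2s¹, Al²⁺ [Ne]3s¹.
Tabulated IE_3 (kJ/mol): P 2914, B 3660, Al 2745.
Hence IE_3: Al < P < B.

Al < P < B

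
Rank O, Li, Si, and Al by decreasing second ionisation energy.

Consider each +1 ion: O⁺ still has 5 valence electrons; Li⁺ is the bare [He] core; Si⁺ still has 3 valence electrons; Al⁺ still has 2 valence electrons.
Pulling an electron out of a noble-gas core costs far more than removing a remaining valence electron, so Li sits at the high end of IE_2.
Valence configurations: O⁺ [He]2s²2p³, Si⁺ [Ne]3s²3p¹, Al⁺ [Ne]3s².
Si⁺ loses a lone 3p electron whereas Al⁺ must break into a filled 3s² pair, so IE_2(Al) > IE_2(Si) even though Si has the higher nuclear charge.
Approximate IE_2 values (kJ/mol): O 3388, Li 7298, Si 1577, Al 1817.
Overall IE_2 order: Si < Al < O < Li.

Li > O > Al > Si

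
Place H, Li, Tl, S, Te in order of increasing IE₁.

Li < Tl < Te < S < H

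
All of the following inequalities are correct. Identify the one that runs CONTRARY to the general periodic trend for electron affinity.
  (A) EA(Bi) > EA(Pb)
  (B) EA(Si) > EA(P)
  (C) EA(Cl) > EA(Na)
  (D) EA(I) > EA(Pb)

(B)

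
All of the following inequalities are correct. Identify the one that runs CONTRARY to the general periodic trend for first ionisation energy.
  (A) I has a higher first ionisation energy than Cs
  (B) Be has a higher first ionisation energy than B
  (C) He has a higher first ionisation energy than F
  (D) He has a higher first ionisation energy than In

(B)

The general trend: first ionisation energy increases across a period and decreases down a group.
(A) I (period 5, group 17) vs Cs (period 6, group 1): the stated order agrees with the simple trend.
(B) Be (period 2, group 2) vs B (period 2, group 13): the stated order contradicts the simple trend.
(C) He (period 1, group 18) vs F (period 2, group 17): the stated order agrees with the simple trend.
(D) He (period 1, group 18) vs In (period 5, group 13): the stated order agrees with the simple trend.
The exception is (B): removing B's lone 2p electron is easier than breaking Be's filled 2s².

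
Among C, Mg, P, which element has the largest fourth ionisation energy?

After 3 electrons have been removed, what remains? C³⁺ still has 1 valence electron; Mg³⁺ is already 1 electron into the core; P³⁺ still has 2 valence electrons.
Core electrons are held far more tightly than valence electrons, so Mg tops the IE_4 order.
Valence configurations: C³⁺ [He]2s¹, P³⁺ [Ne]3s².
The numbers (kJ/mol): C 6223, Mg 10543, P 4964.
Hence IE_4: P < C < Mg.

Mg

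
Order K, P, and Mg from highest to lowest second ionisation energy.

Consider each +1 ion: K⁺ is the bare [Ar] core; P⁺ still has 4 valence electrons; Mg⁺ still has 1 valence electron.
Breaking into a closed-shell core is much more expensive than removing a leftover valence electron — K has the largest IE_2 here.
Valence configurations: P⁺ [Ne]3s²3p², Mg⁺ [Ne]3s¹.
Approximate IE_2 values (kJ/mol): K 3052, P 1907, Mg 1451.
So the second ionization energies run Mg < P < K.

K > P > Mg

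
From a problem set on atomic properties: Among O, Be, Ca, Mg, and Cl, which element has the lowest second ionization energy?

IE_2 is the cost of taking one more electron from the +1 cation: O⁺ still has 5 valence electrons; Be⁺ still has 1 valence electron; Ca⁺ still has 1 valence electron; Mg⁺ still has 1 valence electron; Cl⁺ still has 6 valence electrons.
All are still removing valence electrons, so compare the +1 ions as you would atoms: IE_2 generally rises across a period (higher Z_eff) and falls down a group (larger shell), subject to the usual subshell exceptions.
Valence configurations: O⁺ [He]2s²2p³, Be⁺ [He]2s¹, Ca⁺ [Ar]4s¹, Mg⁺ [Ne]3s¹, Cl⁺ [Ne]3s²3p⁴.
Tabulated IE_2 (kJ/mol): O 3388, Be 1757, Ca 1145, Mg 1451, Cl 2298.
Overall IE_2 order: Ca < Mg < Be < Cl < O.

Ca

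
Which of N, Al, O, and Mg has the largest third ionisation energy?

Mg

Consider each +2 ion: N²⁺ still has 3 valence electrons; Al²⁺ still has 1 valence electron; O²⁺ still has 4 valence electrons; Mg²⁺ is the bare [Ne] core.
Pulling an electron out of a noble-gas core costs far more than removing a remaining valence electron, so Mg sits at the high end of IE_3.
Valence configurations: N²⁺ [He]2s²2p¹, Al²⁺ [Ne]3s¹, O²⁺ [He]2s²2p².
Tabulated IE_3 (kJ/mol): N 4578, Al 2745, O 5300, Mg 7733.
Overall IE_3 order: Al < N < O < Mg.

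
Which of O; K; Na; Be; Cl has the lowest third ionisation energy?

After 2 electrons have been removed, what remains? O²⁺ still has 4 valence electrons; K²⁺ is already 1 electron into the core; Na²⁺ is already 1 electron into the core; Be²⁺ is the bare [He] core; Cl²⁺ still has 5 valence electrons.
Usually core removal costs more than valence removal, but here the competition is close: a tightly held n=2 valence electron can cost more to remove than an n=3 core electron, so the actual values have to decide it.
Valence configurations: O²⁺ [He]2s²2p², Cl²⁺ [Ne]3s²3p³.
The numbers (kJ/mol): O 5300, K 4420, Na 6910, Be 14849, Cl 3822.
Overall IE_3 order: Cl < K < O < Na < Be.

Cl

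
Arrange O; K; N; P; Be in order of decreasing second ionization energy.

O > K > N > P > Be

IE_2 is the cost of taking one more electron from the +1 cation: O⁺ still has 5 valence electrons; K⁺ is the bare [Ar] core; N⁺ still has 4 valence electrons; P⁺ still has 4 valence electrons; Be⁺ still has 1 valence electron.
Usually core removal costs more than valence removal, but here the competition is close: a tightly held n=2 valence electron can cost more to remove than an n=3 core electron, so the actual values have to decide it.
Valence configurations: O⁺ [He]2s²2p³, N⁺ [He]2s²2p², P⁺ [Ne]3s²3p², Be⁺ [He]2s¹.
The numbers (kJ/mol): O 3388, K 3052, N 2856, P 1907, Be 1757.
Hence IE_2: Be < P < N < K < O.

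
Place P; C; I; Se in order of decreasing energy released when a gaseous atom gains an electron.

C is in period 2, group 14; P is in period 3, group 15; Se is in period 4, group 16; I is in period 5, group 17.
Electron affinity generally becomes more exothermic across a period toward the halogens and less exothermic down a group.
A diagonal step moves right (one effect) and down (the opposite effect) at once.
C > P: the two effects oppose for this pair; the down-group effect wins (122 vs 72 kJ/mol).
Se > C: period and group pull opposite ways; the across-period shift dominates (195 vs 122 kJ/mol).
I > Se: the two effects oppose for this pair; the across-period effect wins (295 vs 195 kJ/mol).
Approximate values (kJ/mol): C 122, P 72, Se 195, I 295.
So from highest to lowest: I > Se > C > P.

I > Se > C > P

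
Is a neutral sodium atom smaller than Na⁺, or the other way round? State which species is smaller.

Forming Na⁺ removes 1 electron from Na. Fewer electrons for the same nuclear charge means less shielding and a higher Z_eff on the remaining electrons, and for main-group metals the entire outer shell is lost.
A cation is smaller than its parent atom: Na⁺ < Na.

Na⁺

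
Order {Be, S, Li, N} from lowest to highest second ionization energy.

After 1 electron has been removed, what remains? Be⁺ still has 1 valence electron; S⁺ still has 5 valence electrons; Li⁺ is the bare [He] core; N⁺ still has 4 valence electrons.
Breaking into a closed-shell core is much more expensive than removing a leftover valence electron — Li has the largest IE_2 here.
Valence configurations: Be⁺ [He]2s¹, S⁺ [Ne]3s²3p³, N⁺ [He]2s²2p².
The numbers (kJ/mol): Be 1757, S 2252, Li 7298, N 2856.
Overall IE_2 order: Be < S < N < Li.

Be < S < N < Li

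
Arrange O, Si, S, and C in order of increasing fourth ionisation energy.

The fourth ionization energy removes an electron from the +3 ion. For each element: O³⁺ still has 3 valence electrons; Si³⁺ still has 1 valence electron; S³⁺ still has 3 valence electrons; C³⁺ still has 1 valence electron.
All are still removing valence electrons, so compare the +3 ions as you would atoms: IE_4 generally rises across a period (higher Z_eff) and falls down a group (larger shell), subject to the usual subshell exceptions.
Valence configurations: O³⁺ [He]2s²2p¹, Si³⁺ [Ne]3s¹, S³⁺ [Ne]3s²3p¹, C³⁺ [He]2s¹.
Approximate IE_4 values (kJ/mol): O 7469, Si 4356, S 4556, C 6223.
Putting it together, IE_4: Si < S < C < O.

Si < S < C < O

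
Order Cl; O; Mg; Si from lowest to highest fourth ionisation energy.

The fourth ionization energy removes an electron from the +3 ion. For each element: Cl³⁺ still has 4 valence electrons; O³⁺ still has 3 valence electrons; Mg³⁺ is already 1 electron into the core; Si³⁺ still has 1 valence electron.
Pulling an electron out of a noble-gas core costs far more than removing a remaining valence electron, so Mg sits at the high end of IE_4.
Valence configurations: Cl³⁺ [Ne]3s²3p², O³⁺ [He]2s²2p¹, Si³⁺ [Ne]3s¹.
Tabulated IE_4 (kJ/mol): Cl 5159, O 7469, Mg 10543, Si 4356.
So the fourth ionization energies run Si < Cl < O < Mg.

Si, Cl, O, Mg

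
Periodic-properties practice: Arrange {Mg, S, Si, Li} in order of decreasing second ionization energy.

After 1 electron has been removed, what remains? Mg⁺ still has 1 valence electron; S⁺ still has 5 valence electrons; Si⁺ still has 3 valence electrons; Li⁺ is the bare [He] core.
Core electrons are held far more tightly than valence electrons, so Li tops the IE_2 order.
Valence configurations: Mg⁺ [Ne]3s¹, S⁺ [Ne]3s²3p³, Si⁺ [Ne]3s²3p¹.
Approximate IE_2 values (kJ/mol): Mg 1451, S 2252, Si 1577, Li 7298.
So the second ionization energies run Mg < Si < S < Li.

Li > S > Si > Mg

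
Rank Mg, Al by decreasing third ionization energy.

Mg, Al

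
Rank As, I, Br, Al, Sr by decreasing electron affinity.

Br > I > As > Al > Sr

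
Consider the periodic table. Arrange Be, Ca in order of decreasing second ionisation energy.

Be > Ca

IE_2 is the cost of taking one more electron from the +1 cation: Be⁺ still has 1 valence electron; Ca⁺ still has 1 valence electron.
All are still removing valence electrons, so compare the +1 ions as you would atoms: IE_2 generally rises across a period (higher Z_eff) and falls down a group (larger shell), subject to the usual subshell exceptions.
Valence configurations: Be⁺ [He]2s¹, Ca⁺ [Ar]4s¹.
The numbers (kJ/mol): Be 1757, Ca 1145.
Putting it together, IE_2: Ca < Be.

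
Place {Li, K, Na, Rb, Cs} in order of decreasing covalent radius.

Radius decreases left→right (rising Z_eff, same n) and increases top→bottom (higher n).
All are in group 1, so atomic radius increases down the group.
So from largest to smallest: Cs > Rb > K > Na > Li.

Cs, Rb, K, Na, Li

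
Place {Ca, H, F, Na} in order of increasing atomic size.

H < F < Na < Ca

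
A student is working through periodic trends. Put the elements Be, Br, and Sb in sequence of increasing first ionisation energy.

Be is in period 2, group 2; Br is in period 4, group 17; Sb is in period 5, group 15.
First ionization energy rises across a period (greater Z_eff holds electrons more tightly) and falls down a group (valence electrons are farther from the nucleus).
Here both period and group differ, so the two effects have to be weighed against each other.
Be > Sb: period and group pull opposite ways; the down-group shift dominates (900 vs 831 kJ/mol).
Br > Be: the two effects oppose for this pair; the across-period effect wins (1140 vs 900 kJ/mol).
Approximate values (kJ/mol): Be 900, Br 1140, Sb 831.
So from lowest to highest: Sb < Be < Br.

Sb, Be, Br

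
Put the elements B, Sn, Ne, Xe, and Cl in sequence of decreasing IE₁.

Ne > Cl > Xe > B > Sn

B is in period 2, group 13; Ne is in period 2, group 18; Cl is in period 3, group 17; Sn is in period 5, group 14; Xe is in period 5, group 18.
Removing the outermost electron gets harder across a period and easier down a group.
Here both period and group differ, so the two effects have to be weighed against each other.
B > Sn: period and group pull opposite ways; the down-group shift dominates (801 vs 709 kJ/mol).
Xe > B: period and group pull opposite ways; the across-period shift dominates (1170 vs 801 kJ/mol).
Cl > Xe: period and group pull opposite ways; the down-group shift dominates (1251 vs 1170 kJ/mol).
Ne > Cl: both effects reinforce here, so Ne is clearly the higher of the two.
Tabulated first ionization energy (kJ/mol): B 801, Ne 2081, Cl 1251, Sn 709, Xe 1170.
So from highest to lowest: Ne > Cl > Xe > B > Sn.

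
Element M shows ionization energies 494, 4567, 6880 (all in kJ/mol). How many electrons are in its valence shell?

Look for the largest jump between consecutive ionization energies: IE2/IE1 ≈ 9.2, far larger than any earlier ratio.
That jump marks the point where a core electron is being removed. So the atom has 1 valence electron.

1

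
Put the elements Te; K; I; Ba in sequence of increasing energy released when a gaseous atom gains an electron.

Adding an electron releases more energy for atoms nearer the top right (short of the noble gases).
Here both period and group differ, so the two effects have to be weighed against each other.
K > Ba: the two effects oppose for this pair; the down-group effect wins (48 vs 14 kJ/mol).
Te > K: period and group pull opposite ways; the across-period shift dominates (190 vs 48 kJ/mol).
I > Te: both are in period 5; the period trend gives I the larger value.
For reference (kJ/mol): K 48, Te 190, I 295, Ba 14.
So from lowest to highest: Ba < K < Te < I.

Ba, K, Te, I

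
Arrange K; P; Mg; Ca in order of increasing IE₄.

Consider each +3 ion: K³⁺ is already 2 electrons into the core; P³⁺ still has 2 valence electrons; Mg³⁺ is already 1 electron into the core; Ca³⁺ is already 1 electron into the core.
Breaking into a closed-shell core is much more expensive than removing a leftover valence electron — K, Ca and Mg have the largest IE_4 here.
Approximate IE_4 values (kJ/mol): K 5877, P 4964, Mg 10543, Ca 6491.
Putting it together, IE_4: P < K < Ca < Mg.

P < K < Ca < Mg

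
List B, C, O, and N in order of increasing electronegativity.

B is in period 2, group 13; C is in period 2, group 14; N is in period 2, group 15; O is in period 2, group 16.
Smaller atoms with higher effective nuclear charge are more electronegative.
All lie in period 2, so electronegativity increases left to right.
So from lowest to highest: B < C < N < O.

B, C, N, O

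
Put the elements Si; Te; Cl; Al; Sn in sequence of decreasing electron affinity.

Al is in period 3, group 13; Si is in period 3, group 14; Cl is in period 3, group 17; Sn is in period 5, group 14; Te is in period 5, group 16.
EA tends to increase across a period and decrease down a group, though the pattern is less regular than for IE or radius.
These span different periods and groups, so the two trends combine.
Sn > Al: the two effects oppose for this pair; the across-period effect wins (107 vs 42 kJ/mol).
Si > Sn: Si sits above Sn in group 14, so the down-group effect alone puts Si higher.
Te > Si: period and group pull opposite ways; the across-period shift dominates (190 vs 134 kJ/mol).
Cl > Te: relative to Te, both the across-period and down-group shifts push Cl's electron affinity up.
For reference (kJ/mol): Al 42, Si 134, Cl 349, Sn 107, Te 190.
So from highest to lowest: Cl > Te > Si > Sn > Al.

Cl, Te, Si, Sn, Al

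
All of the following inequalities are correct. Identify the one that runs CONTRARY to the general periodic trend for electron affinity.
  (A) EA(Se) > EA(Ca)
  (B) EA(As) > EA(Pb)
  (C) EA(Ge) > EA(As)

(C)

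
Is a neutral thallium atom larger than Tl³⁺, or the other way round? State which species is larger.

Tl

Forming Tl³⁺ removes 3 electrons from Tl. Fewer electrons for the same nuclear charge means less shielding and a higher Z_eff on the remaining electrons, and for main-group metals the entire outer shell is lost.
A cation is smaller than its parent atom: Tl³⁺ < Tl.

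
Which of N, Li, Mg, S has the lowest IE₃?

S

The third ionization energy removes an electron from the +2 ion. For each element: N²⁺ still has 3 valence electrons; Li²⁺ is already 1 electron into the core; Mg²⁺ is the bare [Ne] core; S²⁺ still has 4 valence electrons.
Breaking into a closed-shell core is much more expensive than removing a leftover valence electron — Mg and Li have the largest IE_3 here.
Valence configurations: N²⁺ [He]2s²2p¹, S²⁺ [Ne]3s²3p².
The numbers (kJ/mol): N 4578, Li 11815, Mg 7733, S 3357.
Overall IE_3 order: S < N < Mg < Li.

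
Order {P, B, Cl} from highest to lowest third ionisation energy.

Cl, B, P

Consider each +2 ion: P²⁺ still has 3 valence electrons; B²⁺ still has 1 valence electron; Cl²⁺ still has 5 valence electrons.
All are still removing valence electrons, so compare the +2 ions as you would atoms: IE_3 generally rises across a period (higher Z_eff) and falls down a group (larger shell), subject to the usual subshell exceptions.
Valence configurations: P²⁺ [Ne]3s²3p¹, B²⁺ [He]2s¹, Cl²⁺ [Ne]3s²3p³.
Approximate IE_3 values (kJ/mol): P 2914, B 3660, Cl 3822.
So the third ionization energies run P < B < Cl.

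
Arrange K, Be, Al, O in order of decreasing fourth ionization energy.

Be > Al > O > K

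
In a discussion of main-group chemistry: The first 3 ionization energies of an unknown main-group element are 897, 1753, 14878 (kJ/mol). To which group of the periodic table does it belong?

Group 2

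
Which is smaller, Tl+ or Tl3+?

Both ions have Z = 81 protons, but Tl3+ has lost more electrons, so its remaining electrons feel a larger effective nuclear charge per electron and are pulled in more tightly.
Higher positive charge → smaller ion, so Tl+ > Tl3+.

Tl3+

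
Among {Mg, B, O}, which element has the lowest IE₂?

After 1 electron has been removed, what remains? Mg⁺ still has 1 valence electron; B⁺ still has 2 valence electrons; O⁺ still has 5 valence electrons.
All are still removing valence electrons, so compare the +1 ions as you would atoms: IE_2 generally rises across a period (higher Z_eff) and falls down a group (larger shell), subject to the usual subshell exceptions.
Valence configurations: Mg⁺ [Ne]3s¹, B⁺ [He]2s², O⁺ [He]2s²2p³.
The numbers (kJ/mol): Mg 1451, B 2427, O 3388.
Hence IE_2: Mg < B < O.

Mg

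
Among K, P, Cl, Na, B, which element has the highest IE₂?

IE_2 is the cost of taking one more electron from the +1 cation: K⁺ is the bare [Ar] core; P⁺ still has 4 valence electrons; Cl⁺ still has 6 valence electrons; Na⁺ is the bare [Ne] core; B⁺ still has 2 valence electrons.
Core electrons are held far more tightly than valence electrons, so K and Na top the IE_2 order.
Valence configurations: P⁺ [Ne]3s²3p², Cl⁺ [Ne]3s²3p⁴, B⁺ [He]2s².
Tabulated IE_2 (kJ/mol): K 3052, P 1907, Cl 2298, Na 4562, B 2427.
So the second ionization energies run P < Cl < B < K < Na.

Na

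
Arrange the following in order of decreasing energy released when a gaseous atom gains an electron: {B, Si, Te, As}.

Te > Si > As > B

B is in period 2, group 13; Si is in period 3, group 14; As is in period 4, group 15; Te is in period 5, group 16.
Adding an electron releases more energy for atoms nearer the top right (short of the noble gases).
A diagonal step moves right (one effect) and down (the opposite effect) at once.
As > B: period and group pull opposite ways; the across-period shift dominates (78 vs 27 kJ/mol).
Si > As: period and group pull opposite ways; the down-group shift dominates (134 vs 78 kJ/mol).
Te > Si: period and group pull opposite ways; the across-period shift dominates (190 vs 134 kJ/mol).
For reference (kJ/mol): B 27, Si 134, As 78, Te 190.
So from highest to lowest: Te > Si > As > B.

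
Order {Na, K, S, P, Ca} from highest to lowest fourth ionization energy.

Consider each +3 ion: Na³⁺ is already 2 electrons into the core; K³⁺ is already 2 electrons into the core; S³⁺ still has 3 valence electrons; P³⁺ still has 2 valence electrons; Ca³⁺ is already 1 electron into the core.
Core electrons are held far more tightly than valence electrons, so K, Ca and Na top the IE_4 order.
Valence configurations: S³⁺ [Ne]3s²3p¹, P³⁺ [Ne]3s².
S³⁺ loses a lone 3p electron whereas P³⁺ must break into a filled 3s² pair, so IE_4(P) > IE_4(S) even though S has the higher nuclear charge.
The numbers (kJ/mol): Na 9543, K 5877, S 4556, P 4964, Ca 6491.
Overall IE_4 order: S < P < K < Ca < Na.

Na > Ca > K > P > S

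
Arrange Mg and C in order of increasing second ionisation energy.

IE_2 is the cost of taking one more electron from the +1 cation: Mg⁺ still has 1 valence electron; C⁺ still has 3 valence electrons.
All are still removing valence electrons, so compare the +1 ions as you would atoms: IE_2 generally rises across a period (higher Z_eff) and falls down a group (larger shell), subject to the usual subshell exceptions.
Valence configurations: Mg⁺ [Ne]3s¹, C⁺ [He]2s²2p¹.
Tabulated IE_2 (kJ/mol): Mg 1451, C 2353.
Overall IE_2 order: Mg < C.

Mg, C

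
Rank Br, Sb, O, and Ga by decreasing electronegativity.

Smaller atoms with higher effective nuclear charge are more electronegative.
Here both period and group differ, so the two effects have to be weighed against each other.
Sb > Ga: period and group pull opposite ways; the across-period shift dominates (2.05 vs 1.81).
Br > Sb: both effects reinforce here, so Br is clearly the higher of the two.
O > Br: period and group pull opposite ways; the down-group shift dominates (3.44 vs 2.96).
For reference (Pauling): O 3.44, Ga 1.81, Br 2.96, Sb 2.05.
So from highest to lowest: O > Br > Sb > Ga.

O > Br > Sb > Ga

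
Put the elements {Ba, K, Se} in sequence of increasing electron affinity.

K is in period 4, group 1; Se is in period 4, group 16; Ba is in period 6, group 2.
Atoms with high Z_eff and room in the valence shell (especially the halogens) have the most exothermic electron affinities.
These span different periods and groups, so the two trends combine.
K > Ba: the two effects oppose for this pair; the down-group effect wins (48 vs 14 kJ/mol).
Se > K: both are in period 4; the period trend gives Se the larger value.
For reference (kJ/mol): K 48, Se 195, Ba 14.
So from lowest to highest: Ba < K < Se.

Ba < K < Se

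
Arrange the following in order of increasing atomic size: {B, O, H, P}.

H < O < B < P

Across a period the added protons contract the valence shell; down a group each new principal shell makes the atom larger.
Here both period and group differ, so the two effects have to be weighed against each other.
O > H: period and group pull opposite ways; the down-group shift dominates (63 vs 32 pm).
B > O: B lies to the left of O in period 2, so the across-period effect alone puts B larger.
P > B: the two effects oppose for this pair; the down-group effect wins (111 vs 85 pm).
Tabulated atomic radius (pm): H 32, B 85, O 63, P 111.
So from smallest to largest: H < O < B < P.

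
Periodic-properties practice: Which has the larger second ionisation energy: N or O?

O

The second ionization energy removes an electron from the +1 ion. For each element: N⁺ still has 4 valence electrons; O⁺ still has 5 valence electrons.
All are still removing valence electrons, so compare the +1 ions as you would atoms: IE_2 generally rises across a period (higher Z_eff) and falls down a group (larger shell), subject to the usual subshell exceptions.
Valence configurations: N⁺ [He]2s²2p², O⁺ [He]2s²2p³.
Tabulated IE_2 (kJ/mol): N 2856, O 3388.
Overall IE_2 order: N < O.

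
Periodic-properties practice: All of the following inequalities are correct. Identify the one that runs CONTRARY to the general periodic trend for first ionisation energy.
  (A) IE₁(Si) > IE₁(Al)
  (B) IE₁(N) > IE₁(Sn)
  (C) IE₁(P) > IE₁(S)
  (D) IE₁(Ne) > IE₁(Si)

The general trend: first ionisation energy increases across a period and decreases down a group.
(A) Si (period 3, group 14) vs Al (period 3, group 13): the stated order agrees with the simple trend.
(B) N (period 2, group 15) vs Sn (period 5, group 14): the stated order agrees with the simple trend.
(C) P (period 3, group 15) vs S (period 3, group 16): the stated order contradicts the simple trend.
(D) Ne (period 2, group 18) vs Si (period 3, group 14): the stated order agrees with the simple trend.
The exception is (C): S (3p⁴) ionizes more easily than half-filled P (3p³) because the paired 3p electron in S is pushed out by e⁻–e⁻ repulsion.

(C)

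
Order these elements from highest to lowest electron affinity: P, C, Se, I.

I > Se > C > P

C is in period 2, group 14; P is in period 3, group 15; Se is in period 4, group 16; I is in period 5, group 17.
EA tends to increase across a period and decrease down a group, though the pattern is less regular than for IE or radius.
A diagonal step moves right (one effect) and down (the opposite effect) at once.
C > P: the two effects oppose for this pair; the down-group effect wins (122 vs 72 kJ/mol).
Se > C: period and group pull opposite ways; the across-period shift dominates (195 vs 122 kJ/mol).
I > Se: period and group pull opposite ways; the across-period shift dominates (295 vs 195 kJ/mol).
Approximate values (kJ/mol): C 122, P 72, Se 195, I 295.
So from highest to lowest: I > Se > C > P.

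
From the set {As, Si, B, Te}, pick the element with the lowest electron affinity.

B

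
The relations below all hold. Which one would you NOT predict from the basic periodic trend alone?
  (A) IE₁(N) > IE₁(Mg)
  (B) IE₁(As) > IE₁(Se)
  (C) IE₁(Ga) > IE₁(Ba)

(B)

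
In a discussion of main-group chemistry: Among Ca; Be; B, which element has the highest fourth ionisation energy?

B

IE_4 is the cost of taking one more electron from the +3 cation: Ca³⁺ is already 1 electron into the core; Be³⁺ is already 1 electron into the core; B³⁺ is the bare [He] core.
All of these are removing an electron from a noble-gas core or deeper; the smaller core (lower principal quantum number) is held far more tightly, and within a period the higher nuclear charge binds the same core more tightly.
Tabulated IE_4 (kJ/mol): Ca 6491, Be 21007, B 25026.
Hence IE_4: Ca < Be < B.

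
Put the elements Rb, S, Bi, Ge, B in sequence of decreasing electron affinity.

S > Ge > Bi > Rb > B

B is in period 2, group 13; S is in period 3, group 16; Ge is in period 4, group 14; Rb is in period 5, group 1; Bi is in period 6, group 15.
Adding an electron releases more energy for atoms nearer the top right (short of the noble gases).
Neither a single period nor a single group — weigh both effects.
Rb > B: this pair runs against the simple trend — see the exception note.
Bi > Rb: the two effects oppose for this pair; the across-period effect wins (91 vs 47 kJ/mol).
Ge > Bi: period and group pull opposite ways; the down-group shift dominates (119 vs 91 kJ/mol).
S > Ge: relative to Ge, both the across-period and down-group shifts push S's electron affinity up.
Note the exception: Rb has a higher electron affinity than B, contrary to the simple trend — B's ns²np¹ configuration gives only a small electron affinity — the sparsely filled np subshell binds an added electron weakly.
Approximate values (kJ/mol): B 27, S 200, Ge 119, Rb 47, Bi 91.
So from highest to lowest: S > Ge > Bi > Rb > B.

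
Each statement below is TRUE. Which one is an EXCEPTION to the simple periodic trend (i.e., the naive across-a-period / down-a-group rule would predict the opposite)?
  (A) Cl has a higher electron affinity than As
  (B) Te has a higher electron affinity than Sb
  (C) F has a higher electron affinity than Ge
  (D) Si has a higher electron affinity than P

(D)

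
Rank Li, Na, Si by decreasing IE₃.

Consider each +2 ion: Li²⁺ is already 1 electron into the core; Na²⁺ is already 1 electron into the core; Si²⁺ still has 2 valence electrons.
Pulling an electron out of a noble-gas core costs far more than removing a remaining valence electron, so Na and Li sit at the high end of IE_3.
Approximate IE_3 values (kJ/mol): Li 11815, Na 6910, Si 3232.
Overall IE_3 order: Si < Na < Li.

Li > Na > Si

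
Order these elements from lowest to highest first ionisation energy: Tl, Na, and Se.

Removing the outermost electron gets harder across a period and easier down a group.
These span different periods and groups, so the two trends combine.
Tl > Na: period and group pull opposite ways; the across-period shift dominates (589 vs 496 kJ/mol).
Se > Tl: both effects reinforce here, so Se is clearly the higher of the two.
For reference (kJ/mol): Na 496, Se 941, Tl 589.
So from lowest to highest: Na < Tl < Se.

Na, Tl, Se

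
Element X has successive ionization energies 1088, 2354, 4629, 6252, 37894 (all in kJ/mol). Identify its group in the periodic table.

Group 14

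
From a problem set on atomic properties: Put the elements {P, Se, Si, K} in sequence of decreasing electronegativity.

Se, P, Si, K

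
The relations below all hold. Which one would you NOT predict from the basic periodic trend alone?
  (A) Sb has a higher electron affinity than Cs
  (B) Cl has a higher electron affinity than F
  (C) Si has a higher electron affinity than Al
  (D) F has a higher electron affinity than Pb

(B)

The general trend: electron affinity increases across a period and decreases down a group.
(A) Sb (period 5, group 15) vs Cs (period 6, group 1): the stated order agrees with the simple trend.
(B) Cl (period 3, group 17) vs F (period 2, group 17): the stated order contradicts the simple trend.
(C) Si (period 3, group 14) vs Al (period 3, group 13): the stated order agrees with the simple trend.
(D) F (period 2, group 17) vs Pb (period 6, group 14): the stated order agrees with the simple trend.
The exception is (B): F's small 2p subshell makes the incoming electron feel strong e⁻–e⁻ repulsion, so Cl actually releases more energy on gaining an electron.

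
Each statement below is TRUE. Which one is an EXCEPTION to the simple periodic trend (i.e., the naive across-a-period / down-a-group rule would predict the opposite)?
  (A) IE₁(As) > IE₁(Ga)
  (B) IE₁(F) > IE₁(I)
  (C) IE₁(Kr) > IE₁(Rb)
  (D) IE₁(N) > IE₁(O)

(D)

The general trend: IE₁ increases across a period and decreases down a group.
(A) As (period 4, group 15) vs Ga (period 4, group 13): the stated order agrees with the simple trend.
(B) F (period 2, group 17) vs I (period 5, group 17): the stated order agrees with the simple trend.
(C) Kr (period 4, group 18) vs Rb (period 5, group 1): the stated order agrees with the simple trend.
(D) N (period 2, group 15) vs O (period 2, group 16): the stated order contradicts the simple trend.
The exception is (D): pairing an electron in O's 2p⁴ costs repulsion energy, so O ionizes more easily than half-filled N (2p³).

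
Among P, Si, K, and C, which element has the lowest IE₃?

P

After 2 electrons have been removed, what remains? P²⁺ still has 3 valence electrons; Si²⁺ still has 2 valence electrons; K²⁺ is already 1 electron into the core; C²⁺ still has 2 valence electrons.
Usually core removal costs more than valence removal, but here the competition is close: a tightly held n=2 valence electron can cost more to remove than an n=3 core electron, so the actual values have to decide it.
Valence configurations: P²⁺ [Ne]3s²3p¹, Si²⁺ [Ne]3s², C²⁺ [He]2s².
P²⁺ loses a lone 3p electron whereas Si²⁺ must break into a filled 3s² pair, so IE_3(Si) > IE_3(P) even though P has the higher nuclear charge.
The numbers (kJ/mol): P 2914, Si 3232, K 4420, C 4620.
Hence IE_3: P < Si < K < C.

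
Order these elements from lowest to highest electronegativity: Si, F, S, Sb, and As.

Si < Sb < As < S < F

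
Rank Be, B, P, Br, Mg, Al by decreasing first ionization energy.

Be is in period 2, group 2; B is in period 2, group 13; Mg is in period 3, group 2; Al is in period 3, group 13; P is in period 3, group 15; Br is in period 4, group 17.
Removing the outermost electron gets harder across a period and easier down a group.
Here both period and group differ, so the two effects have to be weighed against each other.
Mg > Al: this pair runs against the simple trend — see the exception note.
B > Mg: both effects reinforce here, so B is clearly the higher of the two.
Be > B: this pair runs against the simple trend — see the exception note.
P > Be: period and group pull opposite ways; the across-period shift dominates (1012 vs 900 kJ/mol).
Br > P: the two effects oppose for this pair; the across-period effect wins (1140 vs 1012 kJ/mol).
Note the exception: Mg has a higher first ionization energy than Al, contrary to the simple trend — Al's single 3p electron is easier to remove than one from Mg's filled 3s².
Note the exception: Be has a higher first ionization energy than B, contrary to the simple trend — removing B's lone 2p electron is easier than breaking Be's filled 2s².
For reference (kJ/mol): Be 900, B 801, Mg 738, Al 578, P 1012, Br 1140.
So from highest to lowest: Br > P > Be > B > Mg > Al.

Br, P, Be, B, Mg, Al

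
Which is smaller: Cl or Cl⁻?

Forming Cl⁻ adds 1 electron to Cl. More electron–electron repulsion in the same shell, with unchanged nuclear charge, lets the cloud expand.
An anion is larger than its parent atom: Cl⁻ > Cl.

Cl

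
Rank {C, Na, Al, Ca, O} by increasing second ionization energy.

Ca < Al < C < O < Na

IE_2 is the cost of taking one more electron from the +1 cation: C⁺ still has 3 valence electrons; Na⁺ is the bare [Ne] core; Al⁺ still has 2 valence electrons; Ca⁺ still has 1 valence electron; O⁺ still has 5 valence electrons.
Pulling an electron out of a noble-gas core costs far more than removing a remaining valence electron, so Na sits at the high end of IE_2.
Valence configurations: C⁺ [He]2s²2p¹, Al⁺ [Ne]3s², Ca⁺ [Ar]4s¹, O⁺ [He]2s²2p³.
Approximate IE_2 values (kJ/mol): C 2353, Na 4562, Al 1817, Ca 1145, O 3388.
So the second ionization energies run Ca < Al < C < O < Na.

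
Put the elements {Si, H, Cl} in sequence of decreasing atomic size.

Si > Cl > H

H is in period 1, group 1; Si is in period 3, group 14; Cl is in period 3, group 17.
Moving right in a period, electrons are added to the same shell under a stronger nuclear pull, so atoms get smaller; moving down, a new shell is opened and atoms get larger.
Here both period and group differ, so the two effects have to be weighed against each other.
Cl > H: period and group pull opposite ways; the down-group shift dominates (99 vs 32 pm).
Si > Cl: Si lies to the left of Cl in period 3, so the across-period effect alone puts Si larger.
For reference (pm): H 32, Si 116, Cl 99.
So from largest to smallest: Si > Cl > H.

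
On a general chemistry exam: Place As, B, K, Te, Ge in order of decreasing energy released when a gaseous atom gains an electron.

Te, Ge, As, K, B

B is in period 2, group 13; K is in period 4, group 1; Ge is in period 4, group 14; As is in period 4, group 15; Te is in period 5, group 16.
EA tends to increase across a period and decrease down a group, though the pattern is less regular than for IE or radius.
Neither a single period nor a single group — weigh both effects.
K > B: this pair runs against the simple trend — see the exception note.
As > K: both are in period 4; the period trend gives As the larger value.
Ge > As: this pair runs against the simple trend — see the exception note.
Te > Ge: period and group pull opposite ways; the across-period shift dominates (190 vs 119 kJ/mol).
Note the exception: K has a higher electron affinity than B, contrary to the simple trend — B's ns²np¹ configuration gives only a small electron affinity — the sparsely filled np subshell binds an added electron weakly.
Note the exception: Ge has a higher electron affinity than As, contrary to the simple trend — adding an electron to As's half-filled 4p³ is unfavourable, so Ge (4p²) has the more exothermic EA.
For reference (kJ/mol): B 27, K 48, Ge 119, As 78, Te 190.
So from highest to lowest: Te > Ge > As > K > B.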